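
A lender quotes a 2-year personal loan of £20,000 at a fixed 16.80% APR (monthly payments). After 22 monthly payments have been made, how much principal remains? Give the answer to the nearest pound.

£1,933

With monthly rate i = 16.8%/12 = 0.0140000, the balance after k of n payments is P · [(1+i)^n − (1+i)^k] / [(1+i)^n − 1].
(1+0.0140000)^24 = 1.39608198 and (1+0.0140000)^22 = 1.35779752, so the balance is 20,000 × (1.39608198 − 1.35779752) / (1.39608198 − 1) = £1,933.16.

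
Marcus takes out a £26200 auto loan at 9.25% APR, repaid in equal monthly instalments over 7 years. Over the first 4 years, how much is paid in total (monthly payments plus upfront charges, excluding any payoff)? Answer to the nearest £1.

At 9.25% the monthly rate is 0.0077083, so the payment is 26,200 × 0.0077083 / (1 − 1.0077083^−84) = £424.87.
Total outlay = 48 × £424.87 = £20,393.76.

£20,394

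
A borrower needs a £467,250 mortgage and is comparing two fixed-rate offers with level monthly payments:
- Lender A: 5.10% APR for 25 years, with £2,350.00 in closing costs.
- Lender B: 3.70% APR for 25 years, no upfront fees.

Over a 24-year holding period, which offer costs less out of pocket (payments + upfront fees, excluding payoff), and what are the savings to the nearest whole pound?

Lender B by £108,682

Lender A: at 5.10% the monthly rate is 0.0042500, so the payment is 467,250 × 0.0042500 / (1 − 1.0042500^−300) = £2,758.79.
Lender B: at 3.70% the monthly rate is 0.0030833, so the payment is 467,250 × 0.0030833 / (1 − 1.0030833^−300) = £2,389.58.
Over 288 months: Lender A costs 288 × £2,758.79 + £2,350.00 = £796,881.52; Lender B costs 288 × £2,389.58 = £688,199.04.
Lender B is cheaper by £796,881.52 − £688,199.04 = £108,682.48.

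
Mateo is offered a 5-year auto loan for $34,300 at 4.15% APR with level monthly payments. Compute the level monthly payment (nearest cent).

$634.01

Monthly rate = 4.15%/12 = 0.0034583; payment = 34,300 × 0.0034583 / (1 − (1+0.0034583)^−60) = $634.01.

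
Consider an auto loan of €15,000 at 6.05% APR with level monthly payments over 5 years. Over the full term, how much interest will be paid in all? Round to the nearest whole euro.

Monthly rate = 6.05%/12 = 0.0050417; payment = 15,000 × 0.0050417 / (1 − (1+0.0050417)^−60) = €290.34.
Total paid = 60 × €290.34 = €17,420.40; interest = €17,420.40 − €15,000 = €2,420.40.

€2,420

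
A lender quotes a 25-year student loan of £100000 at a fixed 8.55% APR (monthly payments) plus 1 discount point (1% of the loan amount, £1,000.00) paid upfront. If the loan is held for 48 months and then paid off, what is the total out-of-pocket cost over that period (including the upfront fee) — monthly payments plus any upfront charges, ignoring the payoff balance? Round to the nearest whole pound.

£39,813

Monthly rate = 8.55%/12 = 0.0071250; payment = 100,000 × 0.0071250 / (1 − (1+0.0071250)^−300) = £808.60.
Total outlay = 48 × £808.60 + £1,000.00 = £39,812.80.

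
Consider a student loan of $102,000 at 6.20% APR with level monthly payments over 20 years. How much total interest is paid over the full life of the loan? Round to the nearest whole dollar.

At 6.20% the monthly rate is 0.0051667, so the payment is 102,000 × 0.0051667 / (1 − 1.0051667^−240) = $742.58.
Total paid = 240 × $742.58 = $178,219.20; interest = $178,219.20 − $102,000 = $76,219.20.

$76,219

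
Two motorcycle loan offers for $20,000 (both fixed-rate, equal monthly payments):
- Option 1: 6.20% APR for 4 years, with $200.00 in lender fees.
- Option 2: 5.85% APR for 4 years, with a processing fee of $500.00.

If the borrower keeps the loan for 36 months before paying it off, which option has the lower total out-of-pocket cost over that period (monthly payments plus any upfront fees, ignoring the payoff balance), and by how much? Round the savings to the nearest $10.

Option 1: at 6.20% the monthly rate is 0.0051667, so the payment is 20,000 × 0.0051667 / (1 − 1.0051667^−48) = $471.54.
Option 2: monthly rate = 5.85%/12 = 0.0048750; payment = 20,000 × 0.0048750 / (1 − (1+0.0048750)^−48) = $468.33.
Over 36 months: Option 1 costs 36 × $471.54 + $200.00 = $17,175.44; Option 2 costs 36 × $468.33 + $500.00 = $17,359.88.
Option 1 is cheaper by $17,359.88 − $17,175.44 = $184.44.

Option 1 by $180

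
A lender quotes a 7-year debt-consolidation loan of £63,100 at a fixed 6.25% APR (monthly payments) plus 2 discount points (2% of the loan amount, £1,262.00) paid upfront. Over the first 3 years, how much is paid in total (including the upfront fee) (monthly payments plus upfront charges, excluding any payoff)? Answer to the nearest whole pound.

Monthly rate = 6.25%/12 = 0.0052083; payment = 63,100 × 0.0052083 / (1 − (1+0.0052083)^−84) = £929.38.
Total outlay = 36 × £929.38 + £1,262.00 = £34,719.68.

£34,720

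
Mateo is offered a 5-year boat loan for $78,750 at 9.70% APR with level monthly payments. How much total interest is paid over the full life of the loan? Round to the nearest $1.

Monthly rate = 9.7%/12 = 0.0080833; payment = 78,750 × 0.0080833 / (1 − (1+0.0080833)^−60) = $1,661.60.
Total paid = 60 × $1,661.60 = $99,696.00; interest = $99,696.00 − $78,750 = $20,946.00.

$20,946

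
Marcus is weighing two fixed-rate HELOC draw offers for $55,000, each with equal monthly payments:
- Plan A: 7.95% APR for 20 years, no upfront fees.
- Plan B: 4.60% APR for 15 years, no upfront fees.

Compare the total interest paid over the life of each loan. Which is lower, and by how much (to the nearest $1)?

Plan B by $33,758

Plan A: at 7.95% the monthly rate is 0.0066250, so the payment is 55,000 × 0.0066250 / (1 − 1.0066250^−240) = $458.33.
Total interest on Plan A = 240 × $458.33 − $55,000 = $54,999.20.
Plan B: monthly rate = 4.6%/12 = 0.0038333; payment = 55,000 × 0.0038333 / (1 − (1+0.0038333)^−180) = $423.56.
Total interest on Plan B = 180 × $423.56 − $55,000 = $21,240.80.
Plan B is lower by $33,758.40.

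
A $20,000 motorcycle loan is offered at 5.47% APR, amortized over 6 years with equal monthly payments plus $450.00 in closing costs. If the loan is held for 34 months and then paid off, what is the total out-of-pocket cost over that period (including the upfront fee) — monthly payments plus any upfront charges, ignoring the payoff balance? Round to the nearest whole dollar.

Monthly rate = 5.47%/12 = 0.0045583; payment = 20,000 × 0.0045583 / (1 − (1+0.0045583)^−72) = $326.48.
Total outlay = 34 × $326.48 + $450.00 = $11,550.32.

$11,550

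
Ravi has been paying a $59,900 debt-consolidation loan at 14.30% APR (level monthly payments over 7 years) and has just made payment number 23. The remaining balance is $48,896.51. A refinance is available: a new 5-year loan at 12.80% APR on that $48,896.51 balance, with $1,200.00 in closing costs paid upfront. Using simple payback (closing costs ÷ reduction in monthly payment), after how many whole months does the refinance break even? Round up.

Current payment = 59,900 × 14.3%/12 / (1 − (1+0.0119167)^−84) = $1,132.48.
Refinanced payment = 48,896.51 × 0.0106667 / (1 − (1+0.0106667)^−60) = $1,107.55.
Monthly savings = $1,132.48 − $1,107.55 = $24.93.
Break-even = $1,200.00 / $24.93 = 48.13 → 49 months.

49 months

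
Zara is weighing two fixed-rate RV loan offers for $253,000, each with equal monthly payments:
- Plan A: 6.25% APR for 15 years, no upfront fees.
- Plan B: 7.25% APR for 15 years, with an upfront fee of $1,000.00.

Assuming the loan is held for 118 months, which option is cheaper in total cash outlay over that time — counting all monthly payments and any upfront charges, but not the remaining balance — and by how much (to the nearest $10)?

Plan A: monthly rate = 6.25%/12 = 0.0052083; payment = 253,000 × 0.0052083 / (1 − (1+0.0052083)^−180) = $2,169.28.
Plan B: monthly rate = 7.25%/12 = 0.0060417; payment = 253,000 × 0.0060417 / (1 − (1+0.0060417)^−180) = $2,309.54.
Over 118 months: Plan A costs 118 × $2,169.28 = $255,975.04; Plan B costs 118 × $2,309.54 + $1,000.00 = $273,525.72.
Plan A is cheaper by $273,525.72 − $255,975.04 = $17,550.68.

Plan A by $17,550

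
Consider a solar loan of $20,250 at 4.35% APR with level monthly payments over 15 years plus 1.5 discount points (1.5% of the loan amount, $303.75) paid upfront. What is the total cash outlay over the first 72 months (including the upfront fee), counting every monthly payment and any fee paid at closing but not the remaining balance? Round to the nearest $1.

Monthly rate = 4.35%/12 = 0.0036250; payment = 20,250 × 0.0036250 / (1 − (1+0.0036250)^−180) = $153.36.
Total outlay = 72 × $153.36 + $303.75 = $11,345.67.

$11,346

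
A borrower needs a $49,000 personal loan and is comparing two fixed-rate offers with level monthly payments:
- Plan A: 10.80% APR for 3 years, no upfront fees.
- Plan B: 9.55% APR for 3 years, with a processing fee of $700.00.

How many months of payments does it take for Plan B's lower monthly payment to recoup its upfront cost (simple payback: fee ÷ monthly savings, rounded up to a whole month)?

Plan A: monthly rate = 10.8%/12 = 0.0090000; payment = 49,000 × 0.0090000 / (1 − (1+0.0090000)^−36) = $1,599.56.
Plan B: monthly rate = 9.55%/12 = 0.0079583; payment = 49,000 × 0.0079583 / (1 − (1+0.0079583)^−36) = $1,570.76.
Monthly savings = $1,599.56 − $1,570.76 = $28.80.
Break-even = $700.00 / $28.80 = 24.31 → 25 months.

25 months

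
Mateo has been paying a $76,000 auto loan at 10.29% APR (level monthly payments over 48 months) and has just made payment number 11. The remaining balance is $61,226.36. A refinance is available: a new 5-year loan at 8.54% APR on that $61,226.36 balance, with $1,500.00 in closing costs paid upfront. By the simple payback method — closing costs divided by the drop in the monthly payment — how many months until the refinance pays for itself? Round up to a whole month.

Current payment = 76,000 × 10.29%/12 / (1 − (1+0.0085750)^−48) = $1,938.16.
Refinanced payment = 61,226.36 × 0.0071167 / (1 − (1+0.0071167)^−60) = $1,257.33.
Monthly savings = $1,938.16 − $1,257.33 = $680.83.
Break-even = $1,500.00 / $680.83 = 2.20 → 3 months.

3 months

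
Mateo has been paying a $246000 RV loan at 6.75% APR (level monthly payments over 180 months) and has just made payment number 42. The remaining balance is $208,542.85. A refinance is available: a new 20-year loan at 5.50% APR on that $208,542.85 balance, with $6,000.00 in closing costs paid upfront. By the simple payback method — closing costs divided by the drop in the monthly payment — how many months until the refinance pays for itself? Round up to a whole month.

Current payment = 246,000 × 6.75%/12 / (1 − (1+0.0056250)^−180) = $2,176.88.
Refinanced payment = 208,542.85 × 0.0045833 / (1 − (1+0.0045833)^−240) = $1,434.54.
Monthly savings = $2,176.88 − $1,434.54 = $742.34.
Break-even = $6,000.00 / $742.34 = 8.08 → 9 months.

9 months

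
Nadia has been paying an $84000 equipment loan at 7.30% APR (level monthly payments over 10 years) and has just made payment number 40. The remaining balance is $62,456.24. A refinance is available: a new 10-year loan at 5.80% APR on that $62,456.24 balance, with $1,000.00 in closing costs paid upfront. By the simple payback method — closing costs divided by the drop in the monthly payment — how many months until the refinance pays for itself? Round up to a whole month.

4 months

Current payment = 84,000 × 7.3%/12 / (1 − (1+0.0060833)^−120) = $988.35.
Refinanced payment = 62,456.24 × 0.0048333 / (1 − (1+0.0048333)^−120) = $687.14.
Monthly savings = $988.35 − $687.14 = $301.21.
Break-even = $1,000.00 / $301.21 = 3.32 → 4 months.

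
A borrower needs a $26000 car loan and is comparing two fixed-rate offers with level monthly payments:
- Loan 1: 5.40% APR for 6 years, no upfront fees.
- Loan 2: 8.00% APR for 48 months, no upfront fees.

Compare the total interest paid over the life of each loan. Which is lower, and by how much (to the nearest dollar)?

Loan 2 by $30

Loan 1: monthly rate = 5.4%/12 = 0.0045000; payment = 26,000 × 0.0045000 / (1 − (1+0.0045000)^−72) = $423.57.
Total interest on Loan 1 = 72 × $423.57 − $26,000 = $4,497.04.
Loan 2: at 8.00% the monthly rate is 0.0066667, so the payment is 26,000 × 0.0066667 / (1 − 1.0066667^−48) = $634.74.
Total interest on Loan 2 = 48 × $634.74 − $26,000 = $4,467.52.
Loan 2 is lower by $29.52.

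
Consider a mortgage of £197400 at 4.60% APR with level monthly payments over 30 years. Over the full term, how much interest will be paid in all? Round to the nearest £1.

Monthly rate = 4.6%/12 = 0.0038333; payment = 197,400 × 0.0038333 / (1 − (1+0.0038333)^−360) = £1,011.96.
Total paid = 360 × £1,011.96 = £364,305.60; interest = £364,305.60 − £197,400 = £166,905.60.

£166,906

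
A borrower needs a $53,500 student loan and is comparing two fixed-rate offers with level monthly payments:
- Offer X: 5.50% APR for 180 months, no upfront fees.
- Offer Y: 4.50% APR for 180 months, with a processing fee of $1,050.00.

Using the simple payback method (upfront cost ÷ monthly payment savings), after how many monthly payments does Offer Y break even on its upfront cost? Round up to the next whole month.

Offer X: at 5.50% the monthly rate is 0.0045833, so the payment is 53,500 × 0.0045833 / (1 − 1.0045833^−180) = $437.14.
Offer Y: at 4.50% the monthly rate is 0.0037500, so the payment is 53,500 × 0.0037500 / (1 − 1.0037500^−180) = $409.27.
Monthly savings = $437.14 − $409.27 = $27.87.
Break-even = $1,050.00 / $27.87 = 37.67 → 38 months.

38 months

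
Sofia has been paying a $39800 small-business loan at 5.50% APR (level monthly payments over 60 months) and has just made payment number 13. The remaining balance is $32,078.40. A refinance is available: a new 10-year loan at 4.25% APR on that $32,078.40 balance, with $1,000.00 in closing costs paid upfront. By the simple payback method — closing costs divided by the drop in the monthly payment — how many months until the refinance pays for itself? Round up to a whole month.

3 months

Current payment = 39,800 × 5.5%/12 / (1 − (1+0.0045833)^−60) = $760.23.
Refinanced payment = 32,078.40 × 0.0035417 / (1 − (1+0.0035417)^−120) = $328.60.
Monthly savings = $760.23 − $328.60 = $431.63.
Break-even = $1,000.00 / $431.63 = 2.32 → 3 months.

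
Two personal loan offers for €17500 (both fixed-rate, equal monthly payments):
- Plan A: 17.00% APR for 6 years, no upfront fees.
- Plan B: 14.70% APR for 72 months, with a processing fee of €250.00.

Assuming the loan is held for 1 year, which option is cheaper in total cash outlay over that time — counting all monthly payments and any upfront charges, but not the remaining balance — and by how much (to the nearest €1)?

Plan A: monthly rate = 17%/12 = 0.0141667; payment = 17,500 × 0.0141667 / (1 − (1+0.0141667)^−72) = €389.31.
Plan B: at 14.70% the monthly rate is 0.0122500, so the payment is 17,500 × 0.0122500 / (1 − 1.0122500^−72) = €367.19.
Over 12 months: Plan A costs 12 × €389.31 = €4,671.72; Plan B costs 12 × €367.19 + €250.00 = €4,656.28.
Plan B is cheaper by €4,671.72 − €4,656.28 = €15.44.

Plan B by €15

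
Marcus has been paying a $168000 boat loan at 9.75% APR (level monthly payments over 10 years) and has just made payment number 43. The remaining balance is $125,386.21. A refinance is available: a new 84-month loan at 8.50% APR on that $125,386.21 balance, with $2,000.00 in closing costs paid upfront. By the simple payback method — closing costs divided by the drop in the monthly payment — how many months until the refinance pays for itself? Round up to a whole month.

10 months

Current payment = 168,000 × 9.75%/12 / (1 − (1+0.0081250)^−120) = $2,196.94.
Refinanced payment = 125,386.21 × 0.0070833 / (1 − (1+0.0070833)^−84) = $1,985.68.
Monthly savings = $2,196.94 − $1,985.68 = $211.26.
Break-even = $2,000.00 / $211.26 = 9.47 → 10 months.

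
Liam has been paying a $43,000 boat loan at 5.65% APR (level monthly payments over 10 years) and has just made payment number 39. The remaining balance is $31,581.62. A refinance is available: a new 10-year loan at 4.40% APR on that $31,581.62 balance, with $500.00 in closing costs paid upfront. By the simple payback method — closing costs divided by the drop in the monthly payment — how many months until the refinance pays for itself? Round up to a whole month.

Current payment = 43,000 × 5.65%/12 / (1 − (1+0.0047083)^−120) = $469.87.
Refinanced payment = 31,581.62 × 0.0036667 / (1 − (1+0.0036667)^−120) = $325.79.
Monthly savings = $469.87 − $325.79 = $144.08.
Break-even = $500.00 / $144.08 = 3.47 → 4 months.

4 months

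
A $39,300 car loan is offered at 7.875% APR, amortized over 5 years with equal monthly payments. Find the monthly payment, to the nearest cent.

$794.51

At 7.875% the monthly rate is 0.0065625, so the payment is 39,300 × 0.0065625 / (1 − 1.0065625^−60) = $794.51.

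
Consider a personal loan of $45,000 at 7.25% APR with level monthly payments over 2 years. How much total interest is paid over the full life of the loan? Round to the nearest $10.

At 7.25% the monthly rate is 0.0060417, so the payment is 45,000 × 0.0060417 / (1 − 1.0060417^−24) = $2,019.87.
Total paid = 24 × $2,019.87 = $48,476.88; interest = $48,476.88 − $45,000 = $3,476.88.

$3,480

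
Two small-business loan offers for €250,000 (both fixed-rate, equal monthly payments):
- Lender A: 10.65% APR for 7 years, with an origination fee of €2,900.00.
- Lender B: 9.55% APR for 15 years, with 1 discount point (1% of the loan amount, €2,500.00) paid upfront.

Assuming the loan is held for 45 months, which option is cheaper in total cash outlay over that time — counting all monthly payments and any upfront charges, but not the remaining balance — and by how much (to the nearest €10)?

Lender B by €73,150

Lender A: monthly rate = 10.65%/12 = 0.0088750; payment = 250,000 × 0.0088750 / (1 − (1+0.0088750)^−84) = €4,234.74.
Lender B: monthly rate = 9.55%/12 = 0.0079583; payment = 250,000 × 0.0079583 / (1 − (1+0.0079583)^−180) = €2,618.11.
Over 45 months: Lender A costs 45 × €4,234.74 + €2,900.00 = €193,463.30; Lender B costs 45 × €2,618.11 + €2,500.00 = €120,314.95.
Lender B is cheaper by €193,463.30 − €120,314.95 = €73,148.35.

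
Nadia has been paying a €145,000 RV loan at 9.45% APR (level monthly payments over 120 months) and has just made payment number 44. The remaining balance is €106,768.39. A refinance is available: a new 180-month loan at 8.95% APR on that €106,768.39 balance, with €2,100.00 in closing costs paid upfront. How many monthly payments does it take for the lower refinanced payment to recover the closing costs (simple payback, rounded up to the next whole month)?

Current payment = 145,000 × 9.45%/12 / (1 − (1+0.0078750)^−120) = €1,872.30.
Refinanced payment = 106,768.39 × 0.0074583 / (1 − (1+0.0074583)^−180) = €1,079.74.
Monthly savings = €1,872.30 − €1,079.74 = €792.56.
Break-even = €2,100.00 / €792.56 = 2.65 → 3 months.

3 months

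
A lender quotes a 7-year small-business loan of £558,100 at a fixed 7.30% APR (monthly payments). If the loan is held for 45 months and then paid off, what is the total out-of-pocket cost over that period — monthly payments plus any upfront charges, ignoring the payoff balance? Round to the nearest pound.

At 7.30% the monthly rate is 0.0060833, so the payment is 558,100 × 0.0060833 / (1 − 1.0060833^−84) = £8,505.31.
Total outlay = 45 × £8,505.31 = £382,738.95.

£382,739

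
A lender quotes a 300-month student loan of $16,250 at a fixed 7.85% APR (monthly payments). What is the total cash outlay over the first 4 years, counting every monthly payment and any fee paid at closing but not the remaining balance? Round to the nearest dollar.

At 7.85% the monthly rate is 0.0065417, so the payment is 16,250 × 0.0065417 / (1 − 1.0065417^−300) = $123.81.
Total outlay = 48 × $123.81 = $5,942.88.

$5,943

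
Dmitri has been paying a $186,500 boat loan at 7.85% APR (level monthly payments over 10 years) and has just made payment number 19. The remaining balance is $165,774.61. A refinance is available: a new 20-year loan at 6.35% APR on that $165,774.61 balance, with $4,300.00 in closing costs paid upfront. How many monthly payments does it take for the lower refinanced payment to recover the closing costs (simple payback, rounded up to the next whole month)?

5 months

Current payment = 186,500 × 7.85%/12 / (1 − (1+0.0065417)^−120) = $2,248.00.
Refinanced payment = 165,774.61 × 0.0052917 / (1 − (1+0.0052917)^−240) = $1,221.38.
Monthly savings = $2,248.00 − $1,221.38 = $1,026.62.
Break-even = $4,300.00 / $1,026.62 = 4.19 → 5 months.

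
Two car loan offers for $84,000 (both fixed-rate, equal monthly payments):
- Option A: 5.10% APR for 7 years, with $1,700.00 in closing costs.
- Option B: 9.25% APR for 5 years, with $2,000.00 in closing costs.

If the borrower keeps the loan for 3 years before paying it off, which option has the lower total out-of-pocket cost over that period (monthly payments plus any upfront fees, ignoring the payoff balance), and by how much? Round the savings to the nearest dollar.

Option A: at 5.10% the monthly rate is 0.0042500, so the payment is 84,000 × 0.0042500 / (1 − 1.0042500^−84) = $1,191.20.
Option B: at 9.25% the monthly rate is 0.0077083, so the payment is 84,000 × 0.0077083 / (1 − 1.0077083^−60) = $1,753.91.
Over 36 months: Option A costs 36 × $1,191.20 + $1,700.00 = $44,583.20; Option B costs 36 × $1,753.91 + $2,000.00 = $65,140.76.
Option A is cheaper by $65,140.76 − $44,583.20 = $20,557.56.

Option A by $20,558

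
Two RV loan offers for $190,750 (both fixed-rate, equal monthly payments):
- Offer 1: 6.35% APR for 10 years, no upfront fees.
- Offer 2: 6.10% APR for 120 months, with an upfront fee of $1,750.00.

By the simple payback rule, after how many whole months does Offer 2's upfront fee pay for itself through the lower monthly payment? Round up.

Offer 1: monthly rate = 6.35%/12 = 0.0052917; payment = 190,750 × 0.0052917 / (1 − (1+0.0052917)^−120) = $2,151.40.
Offer 2: monthly rate = 6.1%/12 = 0.0050833; payment = 190,750 × 0.0050833 / (1 − (1+0.0050833)^−120) = $2,127.31.
Monthly savings = $2,151.40 − $2,127.31 = $24.09.
Break-even = $1,750.00 / $24.09 = 72.64 → 73 months.

73 months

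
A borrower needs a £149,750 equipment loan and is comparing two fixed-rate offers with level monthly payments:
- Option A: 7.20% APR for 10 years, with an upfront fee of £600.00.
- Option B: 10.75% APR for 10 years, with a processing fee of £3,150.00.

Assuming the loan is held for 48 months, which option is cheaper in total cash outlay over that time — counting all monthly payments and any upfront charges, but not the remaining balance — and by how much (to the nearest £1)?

Option A: monthly rate = 7.2%/12 = 0.0060000; payment = 149,750 × 0.0060000 / (1 − (1+0.0060000)^−120) = £1,754.20.
Option B: monthly rate = 10.75%/12 = 0.0089583; payment = 149,750 × 0.0089583 / (1 − (1+0.0089583)^−120) = £2,041.67.
Over 48 months: Option A costs 48 × £1,754.20 + £600.00 = £84,801.60; Option B costs 48 × £2,041.67 + £3,150.00 = £101,150.16.
Option A is cheaper by £101,150.16 − £84,801.60 = £16,348.56.

Option A by £16,349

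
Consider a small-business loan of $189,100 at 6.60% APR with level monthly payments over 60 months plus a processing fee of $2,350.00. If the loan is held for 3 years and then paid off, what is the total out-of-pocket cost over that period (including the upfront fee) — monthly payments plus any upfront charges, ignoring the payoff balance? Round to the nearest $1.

$135,868

At 6.60% the monthly rate is 0.0055000, so the payment is 189,100 × 0.0055000 / (1 − 1.0055000^−60) = $3,708.82.
Total outlay = 36 × $3,708.82 + $2,350.00 = $135,867.52.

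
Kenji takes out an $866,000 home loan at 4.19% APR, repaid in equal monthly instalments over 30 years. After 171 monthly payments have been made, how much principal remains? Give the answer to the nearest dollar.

$584,523

With monthly rate i = 4.19%/12 = 0.0034917, the balance after k of n payments is P · [(1+i)^n − (1+i)^k] / [(1+i)^n − 1].
(1+0.0034917)^360 = 3.50717399 and (1+0.0034917)^171 = 1.81490845, so the balance is 866,000 × (3.50717399 − 1.81490845) / (3.50717399 − 1) = $584,523.44.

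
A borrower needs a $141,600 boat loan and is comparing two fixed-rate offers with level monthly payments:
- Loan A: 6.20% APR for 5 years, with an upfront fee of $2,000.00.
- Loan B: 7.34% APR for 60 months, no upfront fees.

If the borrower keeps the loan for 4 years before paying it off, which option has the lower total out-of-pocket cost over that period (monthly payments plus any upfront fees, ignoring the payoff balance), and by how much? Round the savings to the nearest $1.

Loan A by $1,644

Loan A: at 6.20% the monthly rate is 0.0051667, so the payment is 141,600 × 0.0051667 / (1 − 1.0051667^−60) = $2,750.71.
Loan B: monthly rate = 7.34%/12 = 0.0061167; payment = 141,600 × 0.0061167 / (1 − (1+0.0061167)^−60) = $2,826.62.
Over 48 months: Loan A costs 48 × $2,750.71 + $2,000.00 = $134,034.08; Loan B costs 48 × $2,826.62 = $135,677.76.
Loan A is cheaper by $135,677.76 − $134,034.08 = $1,643.68.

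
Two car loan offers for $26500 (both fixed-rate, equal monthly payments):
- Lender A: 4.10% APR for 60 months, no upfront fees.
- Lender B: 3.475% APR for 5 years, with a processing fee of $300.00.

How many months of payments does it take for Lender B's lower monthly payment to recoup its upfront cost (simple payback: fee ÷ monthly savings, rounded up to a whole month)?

Lender A: monthly rate = 4.1%/12 = 0.0034167; payment = 26,500 × 0.0034167 / (1 − (1+0.0034167)^−60) = $489.23.
Lender B: at 3.475% the monthly rate is 0.0028958, so the payment is 26,500 × 0.0028958 / (1 − 1.0028958^−60) = $481.78.
Monthly savings = $489.23 − $481.78 = $7.45.
Break-even = $300.00 / $7.45 = 40.27 → 41 months.

41 months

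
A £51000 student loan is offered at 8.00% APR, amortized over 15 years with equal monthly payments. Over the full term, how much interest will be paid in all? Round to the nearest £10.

£36,730

Monthly rate = 8%/12 = 0.0066667; payment = 51,000 × 0.0066667 / (1 − (1+0.0066667)^−180) = £487.38.
Total paid = 180 × £487.38 = £87,728.40; interest = £87,728.40 − £51,000 = £36,728.40.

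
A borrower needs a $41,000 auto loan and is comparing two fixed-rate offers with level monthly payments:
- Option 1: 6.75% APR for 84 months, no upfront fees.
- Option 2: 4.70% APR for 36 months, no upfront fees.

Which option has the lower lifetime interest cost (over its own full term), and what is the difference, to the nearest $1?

Option 2 by $7,521

Option 1: at 6.75% the monthly rate is 0.0056250, so the payment is 41,000 × 0.0056250 / (1 − 1.0056250^−84) = $613.80.
Total interest on Option 1 = 84 × $613.80 − $41,000 = $10,559.20.
Option 2: at 4.70% the monthly rate is 0.0039167, so the payment is 41,000 × 0.0039167 / (1 − 1.0039167^−36) = $1,223.29.
Total interest on Option 2 = 36 × $1,223.29 − $41,000 = $3,038.44.
Option 2 is lower by $7,520.76.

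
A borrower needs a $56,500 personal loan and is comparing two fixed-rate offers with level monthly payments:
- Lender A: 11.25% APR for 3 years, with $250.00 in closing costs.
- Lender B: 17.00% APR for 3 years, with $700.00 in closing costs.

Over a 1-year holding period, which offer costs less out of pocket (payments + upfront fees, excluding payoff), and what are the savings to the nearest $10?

Lender A by $2,350

Lender A: at 11.25% the monthly rate is 0.0093750, so the payment is 56,500 × 0.0093750 / (1 − 1.0093750^−36) = $1,856.43.
Lender B: at 17.00% the monthly rate is 0.0141667, so the payment is 56,500 × 0.0141667 / (1 − 1.0141667^−36) = $2,014.38.
Over 12 months: Lender A costs 12 × $1,856.43 + $250.00 = $22,527.16; Lender B costs 12 × $2,014.38 + $700.00 = $24,872.56.
Lender A is cheaper by $24,872.56 − $22,527.16 = $2,345.40.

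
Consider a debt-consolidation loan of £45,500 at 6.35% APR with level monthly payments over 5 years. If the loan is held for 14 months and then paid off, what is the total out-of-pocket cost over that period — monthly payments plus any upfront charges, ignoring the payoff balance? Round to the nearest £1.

£12,419

At 6.35% the monthly rate is 0.0052917, so the payment is 45,500 × 0.0052917 / (1 − 1.0052917^−60) = £887.07.
Total outlay = 14 × £887.07 = £12,418.98.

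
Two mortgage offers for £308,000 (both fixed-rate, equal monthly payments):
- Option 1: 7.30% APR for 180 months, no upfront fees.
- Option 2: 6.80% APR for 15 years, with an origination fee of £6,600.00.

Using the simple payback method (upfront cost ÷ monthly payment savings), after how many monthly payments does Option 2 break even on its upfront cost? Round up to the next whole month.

Option 1: at 7.30% the monthly rate is 0.0060833, so the payment is 308,000 × 0.0060833 / (1 − 1.0060833^−180) = £2,820.31.
Option 2: monthly rate = 6.8%/12 = 0.0056667; payment = 308,000 × 0.0056667 / (1 − (1+0.0056667)^−180) = £2,734.07.
Monthly savings = £2,820.31 − £2,734.07 = £86.24.
Break-even = £6,600.00 / £86.24 = 76.53 → 77 months.

77 months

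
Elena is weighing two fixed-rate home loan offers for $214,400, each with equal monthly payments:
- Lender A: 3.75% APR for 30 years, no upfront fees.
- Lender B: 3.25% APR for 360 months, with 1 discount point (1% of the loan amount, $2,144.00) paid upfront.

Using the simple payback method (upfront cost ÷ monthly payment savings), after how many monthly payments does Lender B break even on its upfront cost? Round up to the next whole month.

Lender A: monthly rate = 3.75%/12 = 0.0031250; payment = 214,400 × 0.0031250 / (1 − (1+0.0031250)^−360) = $992.92.
Lender B: at 3.25% the monthly rate is 0.0027083, so the payment is 214,400 × 0.0027083 / (1 − 1.0027083^−360) = $933.08.
Monthly savings = $992.92 − $933.08 = $59.84.
Break-even = $2,144.00 / $59.84 = 35.83 → 36 months.

36 months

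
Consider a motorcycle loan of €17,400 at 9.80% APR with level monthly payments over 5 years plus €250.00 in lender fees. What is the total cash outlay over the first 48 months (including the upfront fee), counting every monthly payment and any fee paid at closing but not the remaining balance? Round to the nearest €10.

€17,910

Monthly rate = 9.8%/12 = 0.0081667; payment = 17,400 × 0.0081667 / (1 − (1+0.0081667)^−60) = €367.99.
Total outlay = 48 × €367.99 + €250.00 = €17,913.52.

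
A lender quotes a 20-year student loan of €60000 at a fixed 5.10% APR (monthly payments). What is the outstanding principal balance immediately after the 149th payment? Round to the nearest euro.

With monthly rate i = 5.1%/12 = 0.0042500, the balance after k of n payments is P · [(1+i)^n − (1+i)^k] / [(1+i)^n − 1].
(1+0.0042500)^240 = 2.76720731 and (1+0.0042500)^149 = 1.88119675, so the balance is 60,000 × (2.76720731 − 1.88119675) / (2.76720731 − 1) = €30,081.72.

€30,082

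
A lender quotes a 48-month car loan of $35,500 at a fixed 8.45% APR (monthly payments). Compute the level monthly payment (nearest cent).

$874.18

At 8.45% the monthly rate is 0.0070417, so the payment is 35,500 × 0.0070417 / (1 − 1.0070417^−48) = $874.18.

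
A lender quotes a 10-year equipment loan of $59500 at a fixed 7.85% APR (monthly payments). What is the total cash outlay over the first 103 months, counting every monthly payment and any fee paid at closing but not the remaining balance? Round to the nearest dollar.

$73,871

Monthly rate = 7.85%/12 = 0.0065417; payment = 59,500 × 0.0065417 / (1 − (1+0.0065417)^−120) = $717.19.
Total outlay = 103 × $717.19 = $73,870.57.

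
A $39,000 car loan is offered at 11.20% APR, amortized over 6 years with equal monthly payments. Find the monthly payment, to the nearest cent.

$746.33

Monthly rate = 11.2%/12 = 0.0093333; payment = 39,000 × 0.0093333 / (1 − (1+0.0093333)^−72) = $746.33.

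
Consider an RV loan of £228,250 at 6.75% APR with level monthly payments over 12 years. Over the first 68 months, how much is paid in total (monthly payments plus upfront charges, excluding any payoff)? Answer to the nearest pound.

£157,554

At 6.75% the monthly rate is 0.0056250, so the payment is 228,250 × 0.0056250 / (1 − 1.0056250^−144) = £2,316.97.
Total outlay = 68 × £2,316.97 = £157,553.96.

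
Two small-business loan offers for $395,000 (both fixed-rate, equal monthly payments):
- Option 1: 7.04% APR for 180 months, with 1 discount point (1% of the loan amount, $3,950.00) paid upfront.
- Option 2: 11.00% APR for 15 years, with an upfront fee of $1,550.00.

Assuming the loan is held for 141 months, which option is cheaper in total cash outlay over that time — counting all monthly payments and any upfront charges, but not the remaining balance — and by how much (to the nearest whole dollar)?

Option 1: monthly rate = 7.04%/12 = 0.0058667; payment = 395,000 × 0.0058667 / (1 − (1+0.0058667)^−180) = $3,559.21.
Option 2: monthly rate = 11%/12 = 0.0091667; payment = 395,000 × 0.0091667 / (1 − (1+0.0091667)^−180) = $4,489.56.
Over 141 months: Option 1 costs 141 × $3,559.21 + $3,950.00 = $505,798.61; Option 2 costs 141 × $4,489.56 + $1,550.00 = $634,577.96.
Option 1 is cheaper by $634,577.96 − $505,798.61 = $128,779.35.

Option 1 by $128,779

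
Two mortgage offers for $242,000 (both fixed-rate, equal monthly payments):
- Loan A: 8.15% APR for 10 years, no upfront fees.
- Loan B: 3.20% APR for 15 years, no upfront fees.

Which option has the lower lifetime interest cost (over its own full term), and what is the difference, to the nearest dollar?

Loan B by $49,616

Loan A: monthly rate = 8.15%/12 = 0.0067917; payment = 242,000 × 0.0067917 / (1 − (1+0.0067917)^−120) = $2,955.34.
Total interest on Loan A = 120 × $2,955.34 − $242,000 = $112,640.80.
Loan B: at 3.20% the monthly rate is 0.0026667, so the payment is 242,000 × 0.0026667 / (1 − 1.0026667^−180) = $1,694.58.
Total interest on Loan B = 180 × $1,694.58 − $242,000 = $63,024.40.
Loan B is lower by $49,616.40.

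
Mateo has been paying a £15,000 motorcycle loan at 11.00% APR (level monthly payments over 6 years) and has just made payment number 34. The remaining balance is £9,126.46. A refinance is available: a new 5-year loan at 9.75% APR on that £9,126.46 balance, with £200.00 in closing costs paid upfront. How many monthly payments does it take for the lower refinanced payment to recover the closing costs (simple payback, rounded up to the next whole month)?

3 months

Current payment = 15,000 × 11%/12 / (1 − (1+0.0091667)^−72) = £285.51.
Refinanced payment = 9,126.46 × 0.0081250 / (1 − (1+0.0081250)^−60) = £192.79.
Monthly savings = £285.51 − £192.79 = £92.72.
Break-even = £200.00 / £92.72 = 2.16 → 3 months.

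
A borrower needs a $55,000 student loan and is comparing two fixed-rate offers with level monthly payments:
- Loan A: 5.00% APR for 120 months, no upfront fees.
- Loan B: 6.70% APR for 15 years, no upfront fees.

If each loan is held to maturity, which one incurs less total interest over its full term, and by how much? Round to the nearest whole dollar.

Loan A by $17,329

Loan A: monthly rate = 5%/12 = 0.0041667; payment = 55,000 × 0.0041667 / (1 − (1+0.0041667)^−120) = $583.36.
Total interest on Loan A = 120 × $583.36 − $55,000 = $15,003.20.
Loan B: at 6.70% the monthly rate is 0.0055833, so the payment is 55,000 × 0.0055833 / (1 − 1.0055833^−180) = $485.18.
Total interest on Loan B = 180 × $485.18 − $55,000 = $32,332.40.
Loan A is lower by $17,329.20.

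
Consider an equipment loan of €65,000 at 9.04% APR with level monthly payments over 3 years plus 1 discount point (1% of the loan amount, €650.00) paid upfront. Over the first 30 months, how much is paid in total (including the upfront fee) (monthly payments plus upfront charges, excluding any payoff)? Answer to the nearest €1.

€62,696

Monthly rate = 9.04%/12 = 0.0075333; payment = 65,000 × 0.0075333 / (1 − (1+0.0075333)^−36) = €2,068.19.
Total outlay = 30 × €2,068.19 + €650.00 = €62,695.70.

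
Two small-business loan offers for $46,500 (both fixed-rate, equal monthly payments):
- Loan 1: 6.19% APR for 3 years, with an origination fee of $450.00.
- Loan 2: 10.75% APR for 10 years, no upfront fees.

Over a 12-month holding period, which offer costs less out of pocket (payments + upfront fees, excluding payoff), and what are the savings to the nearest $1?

Loan 2 by $9,866

Loan 1: monthly rate = 6.19%/12 = 0.0051583; payment = 46,500 × 0.0051583 / (1 − (1+0.0051583)^−36) = $1,418.63.
Loan 2: monthly rate = 10.75%/12 = 0.0089583; payment = 46,500 × 0.0089583 / (1 − (1+0.0089583)^−120) = $633.97.
Over 12 months: Loan 1 costs 12 × $1,418.63 + $450.00 = $17,473.56; Loan 2 costs 12 × $633.97 = $7,607.64.
Loan 2 is cheaper by $17,473.56 − $7,607.64 = $9,865.92.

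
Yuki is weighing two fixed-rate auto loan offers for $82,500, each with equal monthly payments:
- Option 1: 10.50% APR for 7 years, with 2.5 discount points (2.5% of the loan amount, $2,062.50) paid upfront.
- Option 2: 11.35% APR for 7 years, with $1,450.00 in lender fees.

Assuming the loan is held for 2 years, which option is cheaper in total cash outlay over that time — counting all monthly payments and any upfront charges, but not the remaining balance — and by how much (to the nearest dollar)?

Option 1 by $271

Option 1: at 10.50% the monthly rate is 0.0087500, so the payment is 82,500 × 0.0087500 / (1 − 1.0087500^−84) = $1,391.01.
Option 2: at 11.35% the monthly rate is 0.0094583, so the payment is 82,500 × 0.0094583 / (1 − 1.0094583^−84) = $1,427.83.
Over 24 months: Option 1 costs 24 × $1,391.01 + $2,062.50 = $35,446.74; Option 2 costs 24 × $1,427.83 + $1,450.00 = $35,717.92.
Option 1 is cheaper by $35,717.92 − $35,446.74 = $271.18.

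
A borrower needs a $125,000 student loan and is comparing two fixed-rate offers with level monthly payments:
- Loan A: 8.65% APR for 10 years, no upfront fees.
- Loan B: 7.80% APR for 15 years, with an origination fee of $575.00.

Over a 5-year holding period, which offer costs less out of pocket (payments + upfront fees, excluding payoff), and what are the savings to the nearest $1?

Loan A: monthly rate = 8.65%/12 = 0.0072083; payment = 125,000 × 0.0072083 / (1 − (1+0.0072083)^−120) = $1,559.87.
Loan B: at 7.80% the monthly rate is 0.0065000, so the payment is 125,000 × 0.0065000 / (1 − 1.0065000^−180) = $1,180.18.
Over 60 months: Loan A costs 60 × $1,559.87 = $93,592.20; Loan B costs 60 × $1,180.18 + $575.00 = $71,385.80.
Loan B is cheaper by $93,592.20 − $71,385.80 = $22,206.40.

Loan B by $22,206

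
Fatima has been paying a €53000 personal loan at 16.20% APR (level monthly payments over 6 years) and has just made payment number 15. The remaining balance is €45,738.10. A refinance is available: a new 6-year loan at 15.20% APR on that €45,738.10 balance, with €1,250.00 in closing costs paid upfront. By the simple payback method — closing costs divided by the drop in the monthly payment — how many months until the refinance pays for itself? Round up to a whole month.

Current payment = 53,000 × 16.2%/12 / (1 − (1+0.0135000)^−72) = €1,155.51.
Refinanced payment = 45,738.10 × 0.0126667 / (1 − (1+0.0126667)^−72) = €972.11.
Monthly savings = €1,155.51 − €972.11 = €183.40.
Break-even = €1,250.00 / €183.40 = 6.82 → 7 months.

7 months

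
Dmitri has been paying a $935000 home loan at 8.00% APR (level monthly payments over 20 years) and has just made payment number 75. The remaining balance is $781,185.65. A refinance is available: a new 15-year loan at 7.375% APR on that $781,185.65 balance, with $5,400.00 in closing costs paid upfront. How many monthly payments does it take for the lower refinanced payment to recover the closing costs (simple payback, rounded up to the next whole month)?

9 months

Current payment = 935,000 × 8%/12 / (1 − (1+0.0066667)^−240) = $7,820.71.
Refinanced payment = 781,185.65 × 0.0061458 / (1 − (1+0.0061458)^−180) = $7,186.31.
Monthly savings = $7,820.71 − $7,186.31 = $634.40.
Break-even = $5,400.00 / $634.40 = 8.51 → 9 months.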